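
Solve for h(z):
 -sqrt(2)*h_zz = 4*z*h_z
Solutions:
 h(z) = C1 + C2*erf(2^(1/4)*z)


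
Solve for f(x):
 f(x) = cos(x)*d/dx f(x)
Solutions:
 f(x) = C1*sqrt(sin(x) + 1)/sqrt(sin(x) - 1)


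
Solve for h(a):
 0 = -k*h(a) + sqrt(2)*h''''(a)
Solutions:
 h(a) = C1*exp(-2^(7/8)*a*k^(1/4)/2) + C2*exp(2^(7/8)*a*k^(1/4)/2) + C3*exp(-2^(7/8)*I*a*k^(1/4)/2) + C4*exp(2^(7/8)*I*a*k^(1/4)/2)


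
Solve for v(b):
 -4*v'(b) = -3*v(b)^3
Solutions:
 v(b) = -sqrt(2)*sqrt(-1/(C1 + 3*b))
 v(b) = sqrt(2)*sqrt(-1/(C1 + 3*b))


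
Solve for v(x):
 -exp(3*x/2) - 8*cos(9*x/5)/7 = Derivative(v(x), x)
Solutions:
 v(x) = C1 - 2*exp(3*x/2)/3 - 40*sin(9*x/5)/63


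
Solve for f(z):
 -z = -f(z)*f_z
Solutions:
 f(z) = -sqrt(C1 + z^2)
 f(z) = sqrt(C1 + z^2)


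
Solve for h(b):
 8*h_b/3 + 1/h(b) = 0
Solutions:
 h(b) = -sqrt(C1 - 3*b)/2
 h(b) = sqrt(C1 - 3*b)/2


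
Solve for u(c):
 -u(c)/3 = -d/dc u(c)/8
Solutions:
 u(c) = C1*exp(8*c/3)


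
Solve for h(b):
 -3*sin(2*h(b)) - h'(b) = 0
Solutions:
 h(b) = pi - acos((-C1 - exp(12*b))/(C1 - exp(12*b)))/2
 h(b) = acos((-C1 - exp(12*b))/(C1 - exp(12*b)))/2


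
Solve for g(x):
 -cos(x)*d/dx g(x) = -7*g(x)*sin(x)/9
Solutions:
 g(x) = C1/cos(x)^(7/9)


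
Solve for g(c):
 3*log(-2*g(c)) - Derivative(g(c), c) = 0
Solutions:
 -Integral(1/(log(-_y) + log(2)), (_y, g(c)))/3 = C1 - c


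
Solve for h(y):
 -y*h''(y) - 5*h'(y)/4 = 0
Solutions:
 h(y) = C1 + C2/y^(1/4)


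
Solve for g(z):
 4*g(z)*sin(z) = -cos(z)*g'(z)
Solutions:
 g(z) = C1*cos(z)^4


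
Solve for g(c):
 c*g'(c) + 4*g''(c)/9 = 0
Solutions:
 g(c) = C1 + C2*erf(3*sqrt(2)*c/4)


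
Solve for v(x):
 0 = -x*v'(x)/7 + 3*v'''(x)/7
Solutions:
 v(x) = C1 + Integral(C2*airyai(3^(2/3)*x/3) + C3*airybi(3^(2/3)*x/3), x)


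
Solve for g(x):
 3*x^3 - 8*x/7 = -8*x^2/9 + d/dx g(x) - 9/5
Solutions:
 g(x) = C1 + 3*x^4/4 + 8*x^3/27 - 4*x^2/7 + 9*x/5


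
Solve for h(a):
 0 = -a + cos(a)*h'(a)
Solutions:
 h(a) = C1 + Integral(a/cos(a), a)


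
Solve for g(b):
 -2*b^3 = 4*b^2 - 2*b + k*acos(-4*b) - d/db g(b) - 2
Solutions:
 g(b) = C1 + b^4/2 + 4*b^3/3 - b^2 - 2*b + k*(b*acos(-4*b) + sqrt(1 - 16*b^2)/4)


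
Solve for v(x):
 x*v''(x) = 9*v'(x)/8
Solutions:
 v(x) = C1 + C2*x^(17/8)


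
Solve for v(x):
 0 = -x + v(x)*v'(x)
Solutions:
 v(x) = -sqrt(C1 + x^2)
 v(x) = sqrt(C1 + x^2)


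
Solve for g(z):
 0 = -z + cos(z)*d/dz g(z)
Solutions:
 g(z) = C1 + Integral(z/cos(z), z)


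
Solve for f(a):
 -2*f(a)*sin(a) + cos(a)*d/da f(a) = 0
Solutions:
 f(a) = C1/cos(a)^2


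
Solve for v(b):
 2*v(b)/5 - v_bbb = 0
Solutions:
 v(b) = C3*exp(2^(1/3)*5^(2/3)*b/5) + (C1*sin(2^(1/3)*sqrt(3)*5^(2/3)*b/10) + C2*cos(2^(1/3)*sqrt(3)*5^(2/3)*b/10))*exp(-2^(1/3)*5^(2/3)*b/10)


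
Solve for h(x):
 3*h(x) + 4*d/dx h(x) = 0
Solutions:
 h(x) = C1*exp(-3*x/4)


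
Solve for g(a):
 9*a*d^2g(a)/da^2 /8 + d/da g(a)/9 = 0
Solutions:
 g(a) = C1 + C2*a^(73/81)


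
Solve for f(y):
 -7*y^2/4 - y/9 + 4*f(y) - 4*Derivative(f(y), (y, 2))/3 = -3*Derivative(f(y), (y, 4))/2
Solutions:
 f(y) = 7*y^2/16 + y/36 + (C1*sin(6^(3/4)*y*sin(atan(5*sqrt(2)/2)/2)/3) + C2*cos(6^(3/4)*y*sin(atan(5*sqrt(2)/2)/2)/3))*exp(-6^(3/4)*y*cos(atan(5*sqrt(2)/2)/2)/3) + (C3*sin(6^(3/4)*y*sin(atan(5*sqrt(2)/2)/2)/3) + C4*cos(6^(3/4)*y*sin(atan(5*sqrt(2)/2)/2)/3))*exp(6^(3/4)*y*cos(atan(5*sqrt(2)/2)/2)/3) + 7/24


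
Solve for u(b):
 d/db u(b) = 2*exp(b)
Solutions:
 u(b) = C1 + 2*exp(b)


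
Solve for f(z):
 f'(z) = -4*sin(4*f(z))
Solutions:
 f(z) = -acos((-C1 - exp(32*z))/(C1 - exp(32*z)))/4 + pi/2
 f(z) = acos((-C1 - exp(32*z))/(C1 - exp(32*z)))/4


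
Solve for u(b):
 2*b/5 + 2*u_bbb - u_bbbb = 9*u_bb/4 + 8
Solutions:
 u(b) = C1 + C2*b + 4*b^3/135 - 688*b^2/405 + (C3*sin(sqrt(5)*b/2) + C4*cos(sqrt(5)*b/2))*exp(b)


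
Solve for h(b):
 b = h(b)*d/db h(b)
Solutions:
 h(b) = -sqrt(C1 + b^2)
 h(b) = sqrt(C1 + b^2)


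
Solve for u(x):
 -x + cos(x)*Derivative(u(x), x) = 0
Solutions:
 u(x) = C1 + Integral(x/cos(x), x)


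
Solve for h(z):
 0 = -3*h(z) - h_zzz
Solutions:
 h(z) = C3*exp(-3^(1/3)*z) + (C1*sin(3^(5/6)*z/2) + C2*cos(3^(5/6)*z/2))*exp(3^(1/3)*z/2)


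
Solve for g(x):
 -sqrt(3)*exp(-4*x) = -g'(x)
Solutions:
 g(x) = C1 - sqrt(3)*exp(-4*x)/4


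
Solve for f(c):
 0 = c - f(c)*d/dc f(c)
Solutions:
 f(c) = -sqrt(C1 + c^2)
 f(c) = sqrt(C1 + c^2)


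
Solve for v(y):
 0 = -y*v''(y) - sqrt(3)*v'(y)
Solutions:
 v(y) = C1 + C2*y^(1 - sqrt(3))


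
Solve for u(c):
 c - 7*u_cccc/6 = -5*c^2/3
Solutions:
 u(c) = C1 + C2*c + C3*c^2 + C4*c^3 + c^6/252 + c^5/140


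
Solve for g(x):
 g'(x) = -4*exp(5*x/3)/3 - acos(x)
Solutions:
 g(x) = C1 - x*acos(x) + sqrt(1 - x^2) - 4*exp(5*x/3)/5


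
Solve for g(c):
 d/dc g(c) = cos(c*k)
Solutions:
 g(c) = C1 + sin(c*k)/k


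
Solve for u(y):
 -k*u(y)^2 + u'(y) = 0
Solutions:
 u(y) = -1/(C1 + k*y)


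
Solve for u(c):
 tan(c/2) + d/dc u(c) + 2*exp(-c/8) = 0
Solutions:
 u(c) = C1 - log(tan(c/2)^2 + 1) + 16*exp(-c/8)


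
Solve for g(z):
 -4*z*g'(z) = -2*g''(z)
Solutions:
 g(z) = C1 + C2*erfi(z)


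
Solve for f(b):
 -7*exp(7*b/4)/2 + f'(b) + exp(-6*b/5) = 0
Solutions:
 f(b) = C1 + 2*exp(7*b/4) + 5*exp(-6*b/5)/6


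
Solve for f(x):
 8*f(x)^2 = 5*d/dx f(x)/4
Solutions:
 f(x) = -5/(C1 + 32*x)


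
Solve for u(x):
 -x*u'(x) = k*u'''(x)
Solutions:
 u(x) = C1 + Integral(C2*airyai(x*(-1/k)^(1/3)) + C3*airybi(x*(-1/k)^(1/3)), x)


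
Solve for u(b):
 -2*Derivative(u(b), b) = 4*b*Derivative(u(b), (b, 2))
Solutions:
 u(b) = C1 + C2*sqrt(b)


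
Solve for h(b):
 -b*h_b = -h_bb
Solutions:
 h(b) = C1 + C2*erfi(sqrt(2)*b/2)


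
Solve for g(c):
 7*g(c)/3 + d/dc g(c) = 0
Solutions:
 g(c) = C1*exp(-7*c/3)


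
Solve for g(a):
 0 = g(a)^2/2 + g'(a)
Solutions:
 g(a) = 2/(C1 + a)


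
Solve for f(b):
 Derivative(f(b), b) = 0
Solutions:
 f(b) = C1


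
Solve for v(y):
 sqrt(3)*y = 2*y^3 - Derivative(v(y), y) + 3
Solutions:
 v(y) = C1 + y^4/2 - sqrt(3)*y^2/2 + 3*y


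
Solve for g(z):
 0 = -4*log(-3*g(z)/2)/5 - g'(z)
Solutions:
 5*Integral(1/(log(-_y) - log(2) + log(3)), (_y, g(z)))/4 = C1 - z


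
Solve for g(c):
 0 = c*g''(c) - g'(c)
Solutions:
 g(c) = C1 + C2*c^2


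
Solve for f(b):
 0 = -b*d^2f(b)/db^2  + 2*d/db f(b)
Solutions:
 f(b) = C1 + C2*b^3


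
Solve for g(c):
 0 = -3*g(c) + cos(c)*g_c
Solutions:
 g(c) = C1*(sin(c) + 1)^(3/2)/(sin(c) - 1)^(3/2)


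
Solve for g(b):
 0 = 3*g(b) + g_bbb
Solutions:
 g(b) = C3*exp(-3^(1/3)*b) + (C1*sin(3^(5/6)*b/2) + C2*cos(3^(5/6)*b/2))*exp(3^(1/3)*b/2)


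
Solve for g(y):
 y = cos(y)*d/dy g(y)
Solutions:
 g(y) = C1 + Integral(y/cos(y), y)


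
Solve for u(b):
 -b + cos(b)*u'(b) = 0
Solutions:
 u(b) = C1 + Integral(b/cos(b), b)


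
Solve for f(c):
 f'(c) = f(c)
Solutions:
 f(c) = C1*exp(c)


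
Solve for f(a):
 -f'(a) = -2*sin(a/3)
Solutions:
 f(a) = C1 - 6*cos(a/3)


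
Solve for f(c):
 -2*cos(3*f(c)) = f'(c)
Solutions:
 f(c) = -asin((C1 + exp(12*c))/(C1 - exp(12*c)))/3 + pi/3
 f(c) = asin((C1 + exp(12*c))/(C1 - exp(12*c)))/3


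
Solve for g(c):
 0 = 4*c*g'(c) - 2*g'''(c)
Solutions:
 g(c) = C1 + Integral(C2*airyai(2^(1/3)*c) + C3*airybi(2^(1/3)*c), c)


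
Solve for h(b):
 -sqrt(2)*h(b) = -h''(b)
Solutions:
 h(b) = C1*exp(-2^(1/4)*b) + C2*exp(2^(1/4)*b)


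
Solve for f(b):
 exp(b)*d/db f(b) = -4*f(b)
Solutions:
 f(b) = C1*exp(4*exp(-b))


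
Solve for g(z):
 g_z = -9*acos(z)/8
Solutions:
 g(z) = C1 - 9*z*acos(z)/8 + 9*sqrt(1 - z^2)/8


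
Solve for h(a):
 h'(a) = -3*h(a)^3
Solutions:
 h(a) = -sqrt(2)*sqrt(-1/(C1 - 3*a))/2
 h(a) = sqrt(2)*sqrt(-1/(C1 - 3*a))/2


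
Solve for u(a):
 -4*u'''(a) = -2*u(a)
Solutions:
 u(a) = C3*exp(2^(2/3)*a/2) + (C1*sin(2^(2/3)*sqrt(3)*a/4) + C2*cos(2^(2/3)*sqrt(3)*a/4))*exp(-2^(2/3)*a/4)


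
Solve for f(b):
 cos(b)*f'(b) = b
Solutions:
 f(b) = C1 + Integral(b/cos(b), b)


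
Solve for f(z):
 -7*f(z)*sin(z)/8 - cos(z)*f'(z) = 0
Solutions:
 f(z) = C1*cos(z)^(7/8)


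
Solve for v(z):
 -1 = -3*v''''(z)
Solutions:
 v(z) = C1 + C2*z + C3*z^2 + C4*z^3 + z^4/72


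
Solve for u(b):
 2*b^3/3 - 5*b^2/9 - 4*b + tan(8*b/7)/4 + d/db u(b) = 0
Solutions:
 u(b) = C1 - b^4/6 + 5*b^3/27 + 2*b^2 + 7*log(cos(8*b/7))/32


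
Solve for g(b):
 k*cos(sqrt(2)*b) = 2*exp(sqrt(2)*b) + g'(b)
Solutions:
 g(b) = C1 + sqrt(2)*k*sin(sqrt(2)*b)/2 - sqrt(2)*exp(sqrt(2)*b)


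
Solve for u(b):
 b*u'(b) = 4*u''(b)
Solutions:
 u(b) = C1 + C2*erfi(sqrt(2)*b/4)


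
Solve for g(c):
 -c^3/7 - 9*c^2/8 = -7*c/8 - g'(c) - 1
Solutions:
 g(c) = C1 + c^4/28 + 3*c^3/8 - 7*c^2/16 - c


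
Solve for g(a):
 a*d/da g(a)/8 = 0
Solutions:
 g(a) = C1


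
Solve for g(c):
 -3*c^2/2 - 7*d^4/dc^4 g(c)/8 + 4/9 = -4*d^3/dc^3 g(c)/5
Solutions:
 g(c) = C1 + C2*c + C3*c^2 + C4*exp(32*c/35) + c^5/32 + 175*c^4/1024 + 144895*c^3/221184


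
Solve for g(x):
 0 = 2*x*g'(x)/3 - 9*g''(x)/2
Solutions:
 g(x) = C1 + C2*erfi(sqrt(6)*x/9)


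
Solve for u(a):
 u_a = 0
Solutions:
 u(a) = C1


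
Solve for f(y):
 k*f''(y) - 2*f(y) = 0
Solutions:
 f(y) = C1*exp(-sqrt(2)*y*sqrt(1/k)) + C2*exp(sqrt(2)*y*sqrt(1/k))


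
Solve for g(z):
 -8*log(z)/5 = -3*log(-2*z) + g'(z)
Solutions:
 g(z) = C1 + 7*z*log(z)/5 + z*(-7/5 + 3*log(2) + 3*I*pi)


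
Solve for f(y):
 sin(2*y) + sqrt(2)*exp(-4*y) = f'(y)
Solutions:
 f(y) = C1 - cos(2*y)/2 - sqrt(2)*exp(-4*y)/4


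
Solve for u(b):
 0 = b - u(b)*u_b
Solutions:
 u(b) = -sqrt(C1 + b^2)
 u(b) = sqrt(C1 + b^2)


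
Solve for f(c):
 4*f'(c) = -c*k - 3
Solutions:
 f(c) = C1 - c^2*k/8 - 3*c/4


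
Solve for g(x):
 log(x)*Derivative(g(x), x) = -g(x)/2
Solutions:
 g(x) = C1*exp(-li(x)/2)


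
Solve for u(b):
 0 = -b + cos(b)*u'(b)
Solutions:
 u(b) = C1 + Integral(b/cos(b), b)


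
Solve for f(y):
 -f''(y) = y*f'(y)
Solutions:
 f(y) = C1 + C2*erf(sqrt(2)*y/2)


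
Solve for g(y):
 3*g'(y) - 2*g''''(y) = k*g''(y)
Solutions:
 g(y) = C1 + C2*exp(y*(-2*k/((-6^(1/3) + 2^(1/3)*3^(5/6)*I)*(sqrt(3)*sqrt(2*k^3 + 243) + 27)^(1/3)) - 6^(1/3)*(sqrt(3)*sqrt(2*k^3 + 243) + 27)^(1/3)/12 + 2^(1/3)*3^(5/6)*I*(sqrt(3)*sqrt(2*k^3 + 243) + 27)^(1/3)/12)) + C3*exp(y*(2*k/((6^(1/3) + 2^(1/3)*3^(5/6)*I)*(sqrt(3)*sqrt(2*k^3 + 243) + 27)^(1/3)) - 6^(1/3)*(sqrt(3)*sqrt(2*k^3 + 243) + 27)^(1/3)/12 - 2^(1/3)*3^(5/6)*I*(sqrt(3)*sqrt(2*k^3 + 243) + 27)^(1/3)/12)) + C4*exp(6^(1/3)*y*(-6^(1/3)*k/(sqrt(3)*sqrt(2*k^3 + 243) + 27)^(1/3) + (sqrt(3)*sqrt(2*k^3 + 243) + 27)^(1/3))/6)


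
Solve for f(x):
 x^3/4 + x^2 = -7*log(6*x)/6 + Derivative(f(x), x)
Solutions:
 f(x) = C1 + x^4/16 + x^3/3 + 7*x*log(x)/6 - 7*x/6 + 7*x*log(6)/6


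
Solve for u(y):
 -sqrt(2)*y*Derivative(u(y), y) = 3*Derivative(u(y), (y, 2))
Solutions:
 u(y) = C1 + C2*erf(2^(3/4)*sqrt(3)*y/6)


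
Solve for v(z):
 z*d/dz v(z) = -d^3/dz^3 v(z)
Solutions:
 v(z) = C1 + Integral(C2*airyai(-z) + C3*airybi(-z), z)


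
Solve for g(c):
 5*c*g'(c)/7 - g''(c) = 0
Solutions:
 g(c) = C1 + C2*erfi(sqrt(70)*c/14)


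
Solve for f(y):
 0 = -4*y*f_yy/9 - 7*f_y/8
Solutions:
 f(y) = C1 + C2/y^(31/32)


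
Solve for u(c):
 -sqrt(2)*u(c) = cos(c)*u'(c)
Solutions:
 u(c) = C1*(sin(c) - 1)^(sqrt(2)/2)/(sin(c) + 1)^(sqrt(2)/2)


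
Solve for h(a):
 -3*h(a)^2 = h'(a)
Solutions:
 h(a) = 1/(C1 + 3*a)


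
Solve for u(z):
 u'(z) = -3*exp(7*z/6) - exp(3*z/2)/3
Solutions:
 u(z) = C1 - 18*exp(7*z/6)/7 - 2*exp(3*z/2)/9


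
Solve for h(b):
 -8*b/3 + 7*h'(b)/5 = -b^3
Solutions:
 h(b) = C1 - 5*b^4/28 + 20*b^2/21


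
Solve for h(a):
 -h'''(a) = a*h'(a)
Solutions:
 h(a) = C1 + Integral(C2*airyai(-a) + C3*airybi(-a), a)


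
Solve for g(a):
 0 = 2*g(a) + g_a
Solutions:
 g(a) = C1*exp(-2*a)


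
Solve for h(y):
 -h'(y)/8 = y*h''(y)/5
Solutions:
 h(y) = C1 + C2*y^(3/8)


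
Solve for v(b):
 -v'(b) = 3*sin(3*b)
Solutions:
 v(b) = C1 + cos(3*b)


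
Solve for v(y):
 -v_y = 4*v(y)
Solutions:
 v(y) = C1*exp(-4*y)


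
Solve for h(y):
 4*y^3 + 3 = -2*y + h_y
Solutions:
 h(y) = C1 + y^4 + y^2 + 3*y


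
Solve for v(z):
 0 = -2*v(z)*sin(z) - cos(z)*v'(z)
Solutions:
 v(z) = C1*cos(z)^2


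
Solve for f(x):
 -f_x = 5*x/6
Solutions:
 f(x) = C1 - 5*x^2/12


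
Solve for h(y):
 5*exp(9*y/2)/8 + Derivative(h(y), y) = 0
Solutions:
 h(y) = C1 - 5*exp(9*y/2)/36


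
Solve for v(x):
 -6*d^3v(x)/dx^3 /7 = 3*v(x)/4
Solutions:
 v(x) = C3*exp(-7^(1/3)*x/2) + (C1*sin(sqrt(3)*7^(1/3)*x/4) + C2*cos(sqrt(3)*7^(1/3)*x/4))*exp(7^(1/3)*x/4)


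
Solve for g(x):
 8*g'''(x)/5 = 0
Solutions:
 g(x) = C1 + C2*x + C3*x^2


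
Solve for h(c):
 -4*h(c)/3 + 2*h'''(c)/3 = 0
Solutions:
 h(c) = C3*exp(2^(1/3)*c) + (C1*sin(2^(1/3)*sqrt(3)*c/2) + C2*cos(2^(1/3)*sqrt(3)*c/2))*exp(-2^(1/3)*c/2)


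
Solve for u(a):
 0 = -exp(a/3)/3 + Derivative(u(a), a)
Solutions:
 u(a) = C1 + exp(a/3)


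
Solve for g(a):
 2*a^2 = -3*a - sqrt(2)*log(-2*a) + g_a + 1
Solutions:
 g(a) = C1 + 2*a^3/3 + 3*a^2/2 + sqrt(2)*a*log(-a) + a*(-sqrt(2) - 1 + sqrt(2)*log(2))


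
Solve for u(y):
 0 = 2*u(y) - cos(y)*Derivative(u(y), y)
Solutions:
 u(y) = C1*(sin(y) + 1)/(sin(y) - 1)


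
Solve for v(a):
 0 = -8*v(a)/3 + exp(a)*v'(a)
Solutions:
 v(a) = C1*exp(-8*exp(-a)/3)


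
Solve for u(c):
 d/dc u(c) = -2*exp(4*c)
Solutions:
 u(c) = C1 - exp(4*c)/2


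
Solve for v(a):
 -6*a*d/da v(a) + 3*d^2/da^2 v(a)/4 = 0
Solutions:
 v(a) = C1 + C2*erfi(2*a)


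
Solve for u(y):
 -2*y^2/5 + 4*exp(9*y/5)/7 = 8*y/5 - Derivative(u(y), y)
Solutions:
 u(y) = C1 + 2*y^3/15 + 4*y^2/5 - 20*exp(9*y/5)/63


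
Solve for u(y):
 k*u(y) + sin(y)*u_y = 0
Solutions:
 u(y) = C1*exp(k*(-log(cos(y) - 1) + log(cos(y) + 1))/2)


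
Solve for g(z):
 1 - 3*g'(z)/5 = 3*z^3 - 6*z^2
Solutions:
 g(z) = C1 - 5*z^4/4 + 10*z^3/3 + 5*z/3


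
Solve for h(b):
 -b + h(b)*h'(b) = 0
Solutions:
 h(b) = -sqrt(C1 + b^2)
 h(b) = sqrt(C1 + b^2)


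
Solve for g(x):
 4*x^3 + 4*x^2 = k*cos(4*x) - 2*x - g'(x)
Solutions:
 g(x) = C1 + k*sin(4*x)/4 - x^4 - 4*x^3/3 - x^2


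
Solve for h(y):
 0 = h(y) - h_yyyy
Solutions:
 h(y) = C1*exp(-y) + C2*exp(y) + C3*sin(y) + C4*cos(y)


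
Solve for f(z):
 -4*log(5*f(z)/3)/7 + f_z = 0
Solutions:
 7*Integral(1/(-log(_y) - log(5) + log(3)), (_y, f(z)))/4 = C1 - z


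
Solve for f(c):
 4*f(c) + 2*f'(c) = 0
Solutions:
 f(c) = C1*exp(-2*c)


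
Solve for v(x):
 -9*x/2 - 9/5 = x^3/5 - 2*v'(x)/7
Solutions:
 v(x) = C1 + 7*x^4/40 + 63*x^2/8 + 63*x/10


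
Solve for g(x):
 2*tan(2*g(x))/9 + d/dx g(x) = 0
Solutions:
 g(x) = -asin(C1*exp(-4*x/9))/2 + pi/2
 g(x) = asin(C1*exp(-4*x/9))/2


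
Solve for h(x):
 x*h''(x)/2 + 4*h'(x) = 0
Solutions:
 h(x) = C1 + C2/x^7


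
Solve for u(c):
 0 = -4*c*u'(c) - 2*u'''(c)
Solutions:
 u(c) = C1 + Integral(C2*airyai(-2^(1/3)*c) + C3*airybi(-2^(1/3)*c), c)


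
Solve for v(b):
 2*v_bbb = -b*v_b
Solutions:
 v(b) = C1 + Integral(C2*airyai(-2^(2/3)*b/2) + C3*airybi(-2^(2/3)*b/2), b)


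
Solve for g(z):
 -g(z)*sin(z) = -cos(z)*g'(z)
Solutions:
 g(z) = C1/cos(z)


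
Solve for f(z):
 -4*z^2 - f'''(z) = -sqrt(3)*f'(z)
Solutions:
 f(z) = C1 + C2*exp(-3^(1/4)*z) + C3*exp(3^(1/4)*z) + 4*sqrt(3)*z^3/9 + 8*z/3


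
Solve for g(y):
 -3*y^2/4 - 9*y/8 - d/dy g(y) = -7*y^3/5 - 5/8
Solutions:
 g(y) = C1 + 7*y^4/20 - y^3/4 - 9*y^2/16 + 5*y/8


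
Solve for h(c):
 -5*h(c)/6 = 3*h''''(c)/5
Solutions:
 h(c) = (C1*sin(sqrt(15)*2^(1/4)*c/6) + C2*cos(sqrt(15)*2^(1/4)*c/6))*exp(-sqrt(15)*2^(1/4)*c/6) + (C3*sin(sqrt(15)*2^(1/4)*c/6) + C4*cos(sqrt(15)*2^(1/4)*c/6))*exp(sqrt(15)*2^(1/4)*c/6)


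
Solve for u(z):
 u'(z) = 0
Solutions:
 u(z) = C1


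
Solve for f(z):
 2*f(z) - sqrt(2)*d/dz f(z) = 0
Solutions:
 f(z) = C1*exp(sqrt(2)*z)


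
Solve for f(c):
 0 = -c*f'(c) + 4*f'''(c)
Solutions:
 f(c) = C1 + Integral(C2*airyai(2^(1/3)*c/2) + C3*airybi(2^(1/3)*c/2), c)


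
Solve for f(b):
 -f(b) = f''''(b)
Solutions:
 f(b) = (C1*sin(sqrt(2)*b/2) + C2*cos(sqrt(2)*b/2))*exp(-sqrt(2)*b/2) + (C3*sin(sqrt(2)*b/2) + C4*cos(sqrt(2)*b/2))*exp(sqrt(2)*b/2)


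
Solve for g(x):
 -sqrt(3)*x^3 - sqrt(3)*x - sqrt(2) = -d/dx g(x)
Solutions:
 g(x) = C1 + sqrt(3)*x^4/4 + sqrt(3)*x^2/2 + sqrt(2)*x


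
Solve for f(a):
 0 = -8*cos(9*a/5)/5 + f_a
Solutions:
 f(a) = C1 + 8*sin(9*a/5)/9


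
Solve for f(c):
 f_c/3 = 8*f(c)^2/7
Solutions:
 f(c) = -7/(C1 + 24*c)


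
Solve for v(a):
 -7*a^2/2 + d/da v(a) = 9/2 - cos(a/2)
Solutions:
 v(a) = C1 + 7*a^3/6 + 9*a/2 - 2*sin(a/2)


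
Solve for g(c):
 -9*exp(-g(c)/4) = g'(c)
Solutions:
 g(c) = 4*log(C1 - 9*c/4)


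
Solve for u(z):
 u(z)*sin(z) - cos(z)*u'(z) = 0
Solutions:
 u(z) = C1/cos(z)


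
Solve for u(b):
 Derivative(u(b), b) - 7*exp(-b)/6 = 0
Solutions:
 u(b) = C1 - 7*exp(-b)/6


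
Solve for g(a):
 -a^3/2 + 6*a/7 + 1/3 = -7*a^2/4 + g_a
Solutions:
 g(a) = C1 - a^4/8 + 7*a^3/12 + 3*a^2/7 + a/3


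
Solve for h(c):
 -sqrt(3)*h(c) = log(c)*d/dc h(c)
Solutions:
 h(c) = C1*exp(-sqrt(3)*li(c))


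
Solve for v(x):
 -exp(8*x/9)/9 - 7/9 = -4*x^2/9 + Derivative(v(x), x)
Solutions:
 v(x) = C1 + 4*x^3/27 - 7*x/9 - exp(8*x/9)/8


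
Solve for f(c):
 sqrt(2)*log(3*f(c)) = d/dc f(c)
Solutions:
 -sqrt(2)*Integral(1/(log(_y) + log(3)), (_y, f(c)))/2 = C1 - c


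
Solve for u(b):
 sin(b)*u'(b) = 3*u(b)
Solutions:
 u(b) = C1*(cos(b) - 1)^(3/2)/(cos(b) + 1)^(3/2)


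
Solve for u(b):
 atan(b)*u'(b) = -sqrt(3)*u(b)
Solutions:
 u(b) = C1*exp(-sqrt(3)*Integral(1/atan(b), b))


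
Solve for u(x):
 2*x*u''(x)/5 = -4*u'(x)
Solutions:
 u(x) = C1 + C2/x^9


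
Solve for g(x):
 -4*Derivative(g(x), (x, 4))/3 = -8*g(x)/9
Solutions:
 g(x) = C1*exp(-2^(1/4)*3^(3/4)*x/3) + C2*exp(2^(1/4)*3^(3/4)*x/3) + C3*sin(2^(1/4)*3^(3/4)*x/3) + C4*cos(2^(1/4)*3^(3/4)*x/3)


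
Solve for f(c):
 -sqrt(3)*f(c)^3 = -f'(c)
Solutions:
 f(c) = -sqrt(2)*sqrt(-1/(C1 + sqrt(3)*c))/2
 f(c) = sqrt(2)*sqrt(-1/(C1 + sqrt(3)*c))/2


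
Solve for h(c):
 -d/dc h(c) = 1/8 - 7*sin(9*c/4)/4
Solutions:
 h(c) = C1 - c/8 - 7*cos(9*c/4)/9


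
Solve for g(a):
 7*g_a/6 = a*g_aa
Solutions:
 g(a) = C1 + C2*a^(13/6)


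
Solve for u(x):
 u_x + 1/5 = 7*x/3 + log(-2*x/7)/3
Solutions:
 u(x) = C1 + 7*x^2/6 + x*log(-x)/3 + x*(-5*log(7) - 8 + 5*log(2))/15


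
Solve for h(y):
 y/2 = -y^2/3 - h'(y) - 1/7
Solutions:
 h(y) = C1 - y^3/9 - y^2/4 - y/7


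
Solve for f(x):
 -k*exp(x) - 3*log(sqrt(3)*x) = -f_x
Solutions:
 f(x) = C1 + k*exp(x) + 3*x*log(x) + x*(-3 + 3*log(3)/2)


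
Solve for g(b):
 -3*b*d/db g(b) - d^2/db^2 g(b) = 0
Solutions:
 g(b) = C1 + C2*erf(sqrt(6)*b/2)


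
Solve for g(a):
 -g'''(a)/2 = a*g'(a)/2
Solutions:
 g(a) = C1 + Integral(C2*airyai(-a) + C3*airybi(-a), a)


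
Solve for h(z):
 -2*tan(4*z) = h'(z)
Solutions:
 h(z) = C1 + log(cos(4*z))/2


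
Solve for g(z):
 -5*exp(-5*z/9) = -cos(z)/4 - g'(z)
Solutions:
 g(z) = C1 - sin(z)/4 - 9*exp(-5*z/9)


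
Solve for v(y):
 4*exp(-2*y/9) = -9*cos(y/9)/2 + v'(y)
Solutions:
 v(y) = C1 + 81*sin(y/9)/2 - 18*exp(-2*y/9)


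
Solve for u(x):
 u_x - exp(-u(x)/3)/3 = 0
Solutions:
 u(x) = 3*log(C1 + x/9)


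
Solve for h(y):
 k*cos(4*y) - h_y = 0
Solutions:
 h(y) = C1 + k*sin(4*y)/4


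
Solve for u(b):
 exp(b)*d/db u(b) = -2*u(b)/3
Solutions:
 u(b) = C1*exp(2*exp(-b)/3)


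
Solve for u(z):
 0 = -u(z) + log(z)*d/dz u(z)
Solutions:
 u(z) = C1*exp(li(z))


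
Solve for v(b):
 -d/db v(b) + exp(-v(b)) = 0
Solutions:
 v(b) = log(C1 + b)


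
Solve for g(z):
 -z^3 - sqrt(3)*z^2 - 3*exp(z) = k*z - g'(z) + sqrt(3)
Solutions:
 g(z) = C1 + k*z^2/2 + z^4/4 + sqrt(3)*z^3/3 + sqrt(3)*z + 3*exp(z)


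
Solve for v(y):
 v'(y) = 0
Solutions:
 v(y) = C1


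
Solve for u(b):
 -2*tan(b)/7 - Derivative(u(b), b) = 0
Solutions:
 u(b) = C1 + 2*log(cos(b))/7


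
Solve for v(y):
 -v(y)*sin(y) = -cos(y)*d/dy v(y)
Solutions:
 v(y) = C1/cos(y)


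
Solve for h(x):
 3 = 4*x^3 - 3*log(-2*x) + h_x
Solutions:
 h(x) = C1 - x^4 + 3*x*log(-x) + 3*x*log(2)


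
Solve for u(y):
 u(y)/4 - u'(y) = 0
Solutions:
 u(y) = C1*exp(y/4)


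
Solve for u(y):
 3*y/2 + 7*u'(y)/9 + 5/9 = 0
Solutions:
 u(y) = C1 - 27*y^2/28 - 5*y/7


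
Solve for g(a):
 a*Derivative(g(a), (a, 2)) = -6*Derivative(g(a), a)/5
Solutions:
 g(a) = C1 + C2/a^(1/5)


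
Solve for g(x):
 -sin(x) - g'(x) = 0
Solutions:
 g(x) = C1 + cos(x)


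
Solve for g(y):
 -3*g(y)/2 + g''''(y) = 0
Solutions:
 g(y) = C1*exp(-2^(3/4)*3^(1/4)*y/2) + C2*exp(2^(3/4)*3^(1/4)*y/2) + C3*sin(2^(3/4)*3^(1/4)*y/2) + C4*cos(2^(3/4)*3^(1/4)*y/2)


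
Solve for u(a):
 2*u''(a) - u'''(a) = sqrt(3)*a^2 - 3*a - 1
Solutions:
 u(a) = C1 + C2*a + C3*exp(2*a) + sqrt(3)*a^4/24 + a^3*(-3 + sqrt(3))/12 + a^2*(-5 + sqrt(3))/8


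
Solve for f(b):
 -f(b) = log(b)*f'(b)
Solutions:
 f(b) = C1*exp(-li(b))


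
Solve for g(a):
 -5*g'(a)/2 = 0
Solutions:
 g(a) = C1


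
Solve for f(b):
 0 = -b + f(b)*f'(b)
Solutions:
 f(b) = -sqrt(C1 + b^2)
 f(b) = sqrt(C1 + b^2)


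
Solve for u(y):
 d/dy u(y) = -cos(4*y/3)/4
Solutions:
 u(y) = C1 - 3*sin(4*y/3)/16


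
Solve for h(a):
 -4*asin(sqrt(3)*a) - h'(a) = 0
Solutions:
 h(a) = C1 - 4*a*asin(sqrt(3)*a) - 4*sqrt(3)*sqrt(1 - 3*a^2)/3


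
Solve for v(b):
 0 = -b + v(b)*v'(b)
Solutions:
 v(b) = -sqrt(C1 + b^2)
 v(b) = sqrt(C1 + b^2)


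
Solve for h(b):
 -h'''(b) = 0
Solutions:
 h(b) = C1 + C2*b + C3*b^2


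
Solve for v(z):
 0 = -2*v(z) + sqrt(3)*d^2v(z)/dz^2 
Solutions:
 v(z) = C1*exp(-sqrt(2)*3^(3/4)*z/3) + C2*exp(sqrt(2)*3^(3/4)*z/3)


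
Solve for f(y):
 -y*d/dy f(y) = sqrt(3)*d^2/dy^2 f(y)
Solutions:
 f(y) = C1 + C2*erf(sqrt(2)*3^(3/4)*y/6)


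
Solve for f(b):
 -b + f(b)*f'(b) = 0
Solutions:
 f(b) = -sqrt(C1 + b^2)
 f(b) = sqrt(C1 + b^2)


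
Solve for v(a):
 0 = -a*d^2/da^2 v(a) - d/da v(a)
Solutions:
 v(a) = C1 + C2*log(a)


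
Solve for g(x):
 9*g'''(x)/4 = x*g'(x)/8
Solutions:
 g(x) = C1 + Integral(C2*airyai(12^(1/3)*x/6) + C3*airybi(12^(1/3)*x/6), x)


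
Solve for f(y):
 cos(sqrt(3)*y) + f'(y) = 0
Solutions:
 f(y) = C1 - sqrt(3)*sin(sqrt(3)*y)/3


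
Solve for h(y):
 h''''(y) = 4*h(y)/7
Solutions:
 h(y) = C1*exp(-sqrt(2)*7^(3/4)*y/7) + C2*exp(sqrt(2)*7^(3/4)*y/7) + C3*sin(sqrt(2)*7^(3/4)*y/7) + C4*cos(sqrt(2)*7^(3/4)*y/7)


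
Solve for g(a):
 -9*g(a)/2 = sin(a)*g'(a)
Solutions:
 g(a) = C1*(cos(a) + 1)^(1/4)*(cos(a)^2 + 2*cos(a) + 1)/((cos(a) - 1)^(1/4)*(cos(a)^2 - 2*cos(a) + 1))


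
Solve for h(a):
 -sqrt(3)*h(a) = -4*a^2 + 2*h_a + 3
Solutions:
 h(a) = C1*exp(-sqrt(3)*a/2) + 4*sqrt(3)*a^2/3 - 16*a/3 + 23*sqrt(3)/9


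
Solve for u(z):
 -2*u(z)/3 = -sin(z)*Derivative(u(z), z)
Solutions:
 u(z) = C1*(cos(z) - 1)^(1/3)/(cos(z) + 1)^(1/3)


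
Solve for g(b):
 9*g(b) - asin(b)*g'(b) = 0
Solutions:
 g(b) = C1*exp(9*Integral(1/asin(b), b))


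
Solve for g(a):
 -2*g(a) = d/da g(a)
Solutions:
 g(a) = C1*exp(-2*a)


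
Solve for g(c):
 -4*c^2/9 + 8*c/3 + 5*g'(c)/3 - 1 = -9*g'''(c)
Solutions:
 g(c) = C1 + C2*sin(sqrt(15)*c/9) + C3*cos(sqrt(15)*c/9) + 4*c^3/45 - 4*c^2/5 - 57*c/25


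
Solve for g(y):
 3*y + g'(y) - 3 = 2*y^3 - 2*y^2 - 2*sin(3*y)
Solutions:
 g(y) = C1 + y^4/2 - 2*y^3/3 - 3*y^2/2 + 3*y + 2*cos(3*y)/3


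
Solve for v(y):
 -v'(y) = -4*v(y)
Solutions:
 v(y) = C1*exp(4*y)


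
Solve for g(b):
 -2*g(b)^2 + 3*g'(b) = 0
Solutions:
 g(b) = -3/(C1 + 2*b)


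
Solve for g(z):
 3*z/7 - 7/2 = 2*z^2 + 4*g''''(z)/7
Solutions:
 g(z) = C1 + C2*z + C3*z^2 + C4*z^3 - 7*z^6/720 + z^5/160 - 49*z^4/192


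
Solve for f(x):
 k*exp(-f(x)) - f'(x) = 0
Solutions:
 f(x) = log(C1 + k*x)


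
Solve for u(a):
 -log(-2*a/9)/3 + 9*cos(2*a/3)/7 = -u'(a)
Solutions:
 u(a) = C1 + a*log(-a)/3 - a*log(3) - a/3 + a*log(6)/3 - 27*sin(2*a/3)/14


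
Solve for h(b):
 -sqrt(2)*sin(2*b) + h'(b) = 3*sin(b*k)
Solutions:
 h(b) = C1 - sqrt(2)*cos(2*b)/2 - 3*cos(b*k)/k


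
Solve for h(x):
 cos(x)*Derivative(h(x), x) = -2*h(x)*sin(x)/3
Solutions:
 h(x) = C1*cos(x)^(2/3)


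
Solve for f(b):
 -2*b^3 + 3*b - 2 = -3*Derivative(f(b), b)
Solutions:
 f(b) = C1 + b^4/6 - b^2/2 + 2*b/3


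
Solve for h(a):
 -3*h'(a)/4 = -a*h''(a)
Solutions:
 h(a) = C1 + C2*a^(7/4)


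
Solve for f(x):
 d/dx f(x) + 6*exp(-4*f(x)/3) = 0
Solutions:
 f(x) = 3*log(-I*(C1 - 8*x)^(1/4))
 f(x) = 3*log(I*(C1 - 8*x)^(1/4))
 f(x) = 3*log(-(C1 - 8*x)^(1/4))
 f(x) = 3*log(C1 - 8*x)/4


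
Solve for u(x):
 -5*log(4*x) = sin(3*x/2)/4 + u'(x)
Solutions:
 u(x) = C1 - 5*x*log(x) - 10*x*log(2) + 5*x + cos(3*x/2)/6


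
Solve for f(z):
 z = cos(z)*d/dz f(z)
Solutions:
 f(z) = C1 + Integral(z/cos(z), z)


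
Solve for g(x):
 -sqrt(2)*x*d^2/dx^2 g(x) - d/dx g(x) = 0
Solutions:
 g(x) = C1 + C2*x^(1 - sqrt(2)/2)


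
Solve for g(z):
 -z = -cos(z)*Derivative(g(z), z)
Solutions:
 g(z) = C1 + Integral(z/cos(z), z)


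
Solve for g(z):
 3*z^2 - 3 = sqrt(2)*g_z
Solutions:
 g(z) = C1 + sqrt(2)*z^3/2 - 3*sqrt(2)*z/2


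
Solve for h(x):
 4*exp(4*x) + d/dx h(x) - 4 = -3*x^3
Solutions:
 h(x) = C1 - 3*x^4/4 + 4*x - exp(4*x)


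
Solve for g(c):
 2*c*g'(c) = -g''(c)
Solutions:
 g(c) = C1 + C2*erf(c)


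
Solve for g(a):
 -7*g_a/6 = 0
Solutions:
 g(a) = C1


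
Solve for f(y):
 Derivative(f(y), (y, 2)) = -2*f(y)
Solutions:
 f(y) = C1*sin(sqrt(2)*y) + C2*cos(sqrt(2)*y)


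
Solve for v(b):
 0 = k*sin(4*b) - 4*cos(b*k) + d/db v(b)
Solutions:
 v(b) = C1 + k*cos(4*b)/4 + 4*sin(b*k)/k


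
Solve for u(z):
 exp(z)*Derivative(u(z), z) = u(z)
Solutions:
 u(z) = C1*exp(-exp(-z))


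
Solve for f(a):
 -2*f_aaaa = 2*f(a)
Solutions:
 f(a) = (C1*sin(sqrt(2)*a/2) + C2*cos(sqrt(2)*a/2))*exp(-sqrt(2)*a/2) + (C3*sin(sqrt(2)*a/2) + C4*cos(sqrt(2)*a/2))*exp(sqrt(2)*a/2)


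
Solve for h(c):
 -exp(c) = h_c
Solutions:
 h(c) = C1 - exp(c)


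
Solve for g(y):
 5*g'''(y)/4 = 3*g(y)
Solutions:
 g(y) = C3*exp(12^(1/3)*5^(2/3)*y/5) + (C1*sin(10^(2/3)*3^(5/6)*y/10) + C2*cos(10^(2/3)*3^(5/6)*y/10))*exp(-12^(1/3)*5^(2/3)*y/10)


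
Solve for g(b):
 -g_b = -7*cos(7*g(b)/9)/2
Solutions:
 -7*b/2 - 9*log(sin(7*g(b)/9) - 1)/14 + 9*log(sin(7*g(b)/9) + 1)/14 = C1


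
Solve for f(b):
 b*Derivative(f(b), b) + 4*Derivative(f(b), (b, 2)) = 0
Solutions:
 f(b) = C1 + C2*erf(sqrt(2)*b/4)


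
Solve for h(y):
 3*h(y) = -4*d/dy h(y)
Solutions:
 h(y) = C1*exp(-3*y/4)


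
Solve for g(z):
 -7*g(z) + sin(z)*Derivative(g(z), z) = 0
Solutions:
 g(z) = C1*sqrt(cos(z) - 1)*(cos(z)^3 - 3*cos(z)^2 + 3*cos(z) - 1)/(sqrt(cos(z) + 1)*(cos(z)^3 + 3*cos(z)^2 + 3*cos(z) + 1))


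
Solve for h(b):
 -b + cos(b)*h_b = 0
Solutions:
 h(b) = C1 + Integral(b/cos(b), b)


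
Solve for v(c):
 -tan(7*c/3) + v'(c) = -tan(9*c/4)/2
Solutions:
 v(c) = C1 + 2*log(cos(9*c/4))/9 - 3*log(cos(7*c/3))/7


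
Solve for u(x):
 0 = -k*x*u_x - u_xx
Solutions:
 u(x) = Piecewise((-sqrt(2)*sqrt(pi)*C1*erf(sqrt(2)*sqrt(k)*x/2)/(2*sqrt(k)) - C2, (k > 0) | (k < 0)), (-C1*x - C2, True))


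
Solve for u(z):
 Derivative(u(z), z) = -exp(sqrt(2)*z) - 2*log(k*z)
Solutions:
 u(z) = C1 - 2*z*log(k*z) + 2*z - sqrt(2)*exp(sqrt(2)*z)/2


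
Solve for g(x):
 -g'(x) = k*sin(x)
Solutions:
 g(x) = C1 + k*cos(x)


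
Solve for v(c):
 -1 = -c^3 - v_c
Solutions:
 v(c) = C1 - c^4/4 + c


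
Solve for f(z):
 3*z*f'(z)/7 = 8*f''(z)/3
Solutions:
 f(z) = C1 + C2*erfi(3*sqrt(7)*z/28)


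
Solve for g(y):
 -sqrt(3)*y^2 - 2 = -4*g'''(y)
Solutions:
 g(y) = C1 + C2*y + C3*y^2 + sqrt(3)*y^5/240 + y^3/12


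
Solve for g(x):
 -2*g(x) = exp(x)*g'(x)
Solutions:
 g(x) = C1*exp(2*exp(-x))


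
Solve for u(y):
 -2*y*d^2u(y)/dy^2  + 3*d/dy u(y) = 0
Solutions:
 u(y) = C1 + C2*y^(5/2)


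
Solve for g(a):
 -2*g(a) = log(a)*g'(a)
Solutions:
 g(a) = C1*exp(-2*li(a))


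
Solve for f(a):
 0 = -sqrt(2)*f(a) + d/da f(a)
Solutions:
 f(a) = C1*exp(sqrt(2)*a)


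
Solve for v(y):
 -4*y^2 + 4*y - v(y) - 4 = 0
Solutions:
 v(y) = -4*y^2 + 4*y - 4


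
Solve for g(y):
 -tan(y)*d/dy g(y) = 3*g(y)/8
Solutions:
 g(y) = C1/sin(y)^(3/8)


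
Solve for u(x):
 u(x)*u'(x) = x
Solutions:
 u(x) = -sqrt(C1 + x^2)
 u(x) = sqrt(C1 + x^2)


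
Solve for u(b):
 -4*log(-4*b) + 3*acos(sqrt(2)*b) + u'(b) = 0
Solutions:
 u(b) = C1 + 4*b*log(-b) - 3*b*acos(sqrt(2)*b) - 4*b + 8*b*log(2) + 3*sqrt(2)*sqrt(1 - 2*b^2)/2


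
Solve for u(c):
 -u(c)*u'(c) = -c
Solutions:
 u(c) = -sqrt(C1 + c^2)
 u(c) = sqrt(C1 + c^2)


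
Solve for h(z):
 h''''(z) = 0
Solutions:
 h(z) = C1 + C2*z + C3*z^2 + C4*z^3


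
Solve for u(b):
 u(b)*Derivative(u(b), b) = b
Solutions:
 u(b) = -sqrt(C1 + b^2)
 u(b) = sqrt(C1 + b^2)


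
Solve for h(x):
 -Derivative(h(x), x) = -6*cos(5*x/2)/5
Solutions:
 h(x) = C1 + 12*sin(5*x/2)/25


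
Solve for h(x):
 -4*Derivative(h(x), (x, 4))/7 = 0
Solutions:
 h(x) = C1 + C2*x + C3*x^2 + C4*x^3


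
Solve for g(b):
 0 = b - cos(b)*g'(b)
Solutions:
 g(b) = C1 + Integral(b/cos(b), b)


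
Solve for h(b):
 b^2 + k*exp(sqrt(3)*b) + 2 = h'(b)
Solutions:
 h(b) = C1 + b^3/3 + 2*b + sqrt(3)*k*exp(sqrt(3)*b)/3


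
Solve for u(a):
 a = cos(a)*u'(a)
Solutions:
 u(a) = C1 + Integral(a/cos(a), a)


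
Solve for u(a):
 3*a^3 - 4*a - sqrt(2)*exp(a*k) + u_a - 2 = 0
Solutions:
 u(a) = C1 - 3*a^4/4 + 2*a^2 + 2*a + sqrt(2)*exp(a*k)/k


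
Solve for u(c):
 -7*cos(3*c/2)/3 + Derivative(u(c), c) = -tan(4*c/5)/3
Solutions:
 u(c) = C1 + 5*log(cos(4*c/5))/12 + 14*sin(3*c/2)/9


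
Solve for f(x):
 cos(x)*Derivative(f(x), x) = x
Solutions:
 f(x) = C1 + Integral(x/cos(x), x)


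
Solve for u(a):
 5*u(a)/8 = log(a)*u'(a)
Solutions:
 u(a) = C1*exp(5*li(a)/8)


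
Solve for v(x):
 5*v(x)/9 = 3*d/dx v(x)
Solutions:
 v(x) = C1*exp(5*x/27)


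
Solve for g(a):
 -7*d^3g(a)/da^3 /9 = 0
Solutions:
 g(a) = C1 + C2*a + C3*a^2


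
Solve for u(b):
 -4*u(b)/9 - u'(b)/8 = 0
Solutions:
 u(b) = C1*exp(-32*b/9)


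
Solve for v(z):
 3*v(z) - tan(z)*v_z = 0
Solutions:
 v(z) = C1*sin(z)^3


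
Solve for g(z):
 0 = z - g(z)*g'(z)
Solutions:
 g(z) = -sqrt(C1 + z^2)
 g(z) = sqrt(C1 + z^2)


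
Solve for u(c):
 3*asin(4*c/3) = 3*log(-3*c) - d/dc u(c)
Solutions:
 u(c) = C1 + 3*c*log(-c) - 3*c*asin(4*c/3) - 3*c + 3*c*log(3) - 3*sqrt(9 - 16*c^2)/4


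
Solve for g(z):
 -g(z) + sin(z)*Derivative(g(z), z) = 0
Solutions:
 g(z) = C1*sqrt(cos(z) - 1)/sqrt(cos(z) + 1)


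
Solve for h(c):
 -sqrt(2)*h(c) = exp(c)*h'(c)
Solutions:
 h(c) = C1*exp(sqrt(2)*exp(-c))


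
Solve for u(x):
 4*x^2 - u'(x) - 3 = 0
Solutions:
 u(x) = C1 + 4*x^3/3 - 3*x


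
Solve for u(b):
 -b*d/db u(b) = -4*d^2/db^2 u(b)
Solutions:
 u(b) = C1 + C2*erfi(sqrt(2)*b/4)


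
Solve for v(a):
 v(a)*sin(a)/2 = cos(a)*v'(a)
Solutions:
 v(a) = C1/sqrt(cos(a))


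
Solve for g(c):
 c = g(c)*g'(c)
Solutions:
 g(c) = -sqrt(C1 + c^2)
 g(c) = sqrt(C1 + c^2)


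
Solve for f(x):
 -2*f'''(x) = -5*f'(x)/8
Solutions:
 f(x) = C1 + C2*exp(-sqrt(5)*x/4) + C3*exp(sqrt(5)*x/4)


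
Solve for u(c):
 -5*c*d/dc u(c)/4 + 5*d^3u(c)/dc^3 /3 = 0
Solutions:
 u(c) = C1 + Integral(C2*airyai(6^(1/3)*c/2) + C3*airybi(6^(1/3)*c/2), c)


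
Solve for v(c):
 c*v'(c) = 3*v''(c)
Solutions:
 v(c) = C1 + C2*erfi(sqrt(6)*c/6)


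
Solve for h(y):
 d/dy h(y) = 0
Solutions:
 h(y) = C1


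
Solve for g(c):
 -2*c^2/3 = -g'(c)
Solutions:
 g(c) = C1 + 2*c^3/9


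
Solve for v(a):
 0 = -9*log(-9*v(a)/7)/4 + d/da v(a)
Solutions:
 -4*Integral(1/(log(-_y) - log(7) + 2*log(3)), (_y, v(a)))/9 = C1 - a


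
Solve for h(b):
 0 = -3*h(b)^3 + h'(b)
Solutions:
 h(b) = -sqrt(2)*sqrt(-1/(C1 + 3*b))/2
 h(b) = sqrt(2)*sqrt(-1/(C1 + 3*b))/2


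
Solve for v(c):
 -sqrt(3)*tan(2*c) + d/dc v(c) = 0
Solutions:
 v(c) = C1 - sqrt(3)*log(cos(2*c))/2


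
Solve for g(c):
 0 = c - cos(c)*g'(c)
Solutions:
 g(c) = C1 + Integral(c/cos(c), c)


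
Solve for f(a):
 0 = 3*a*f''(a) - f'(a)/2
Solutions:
 f(a) = C1 + C2*a^(7/6)


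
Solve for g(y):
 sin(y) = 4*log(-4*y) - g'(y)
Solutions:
 g(y) = C1 + 4*y*log(-y) - 4*y + 8*y*log(2) + cos(y)


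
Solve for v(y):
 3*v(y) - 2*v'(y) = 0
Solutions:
 v(y) = C1*exp(3*y/2)


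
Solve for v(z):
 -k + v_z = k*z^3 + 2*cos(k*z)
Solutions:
 v(z) = C1 + k*z^4/4 + k*z + 2*sin(k*z)/k


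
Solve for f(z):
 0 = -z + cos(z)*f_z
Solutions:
 f(z) = C1 + Integral(z/cos(z), z)


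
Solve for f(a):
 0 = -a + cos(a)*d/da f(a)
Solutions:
 f(a) = C1 + Integral(a/cos(a), a)


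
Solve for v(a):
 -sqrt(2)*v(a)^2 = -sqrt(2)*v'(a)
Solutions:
 v(a) = -1/(C1 + a)


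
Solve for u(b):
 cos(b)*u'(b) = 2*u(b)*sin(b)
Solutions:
 u(b) = C1/cos(b)^2


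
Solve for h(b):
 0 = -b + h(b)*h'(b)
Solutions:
 h(b) = -sqrt(C1 + b^2)
 h(b) = sqrt(C1 + b^2)


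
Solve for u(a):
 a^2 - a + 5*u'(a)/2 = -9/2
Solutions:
 u(a) = C1 - 2*a^3/15 + a^2/5 - 9*a/5


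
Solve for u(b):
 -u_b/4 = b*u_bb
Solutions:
 u(b) = C1 + C2*b^(3/4)


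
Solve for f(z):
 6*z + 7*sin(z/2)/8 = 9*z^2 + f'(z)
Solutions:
 f(z) = C1 - 3*z^3 + 3*z^2 - 7*cos(z/2)/4


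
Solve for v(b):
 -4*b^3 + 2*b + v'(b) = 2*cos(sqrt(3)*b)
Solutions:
 v(b) = C1 + b^4 - b^2 + 2*sqrt(3)*sin(sqrt(3)*b)/3


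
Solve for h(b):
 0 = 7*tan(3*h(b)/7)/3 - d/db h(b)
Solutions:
 h(b) = -7*asin(C1*exp(b))/3 + 7*pi/3
 h(b) = 7*asin(C1*exp(b))/3


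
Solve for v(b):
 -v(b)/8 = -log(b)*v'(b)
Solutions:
 v(b) = C1*exp(li(b)/8)


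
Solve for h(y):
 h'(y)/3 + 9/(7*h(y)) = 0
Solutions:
 h(y) = -sqrt(C1 - 378*y)/7
 h(y) = sqrt(C1 - 378*y)/7


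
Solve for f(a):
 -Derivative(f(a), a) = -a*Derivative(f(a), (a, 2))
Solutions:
 f(a) = C1 + C2*a^2


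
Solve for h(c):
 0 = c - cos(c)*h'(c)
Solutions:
 h(c) = C1 + Integral(c/cos(c), c)


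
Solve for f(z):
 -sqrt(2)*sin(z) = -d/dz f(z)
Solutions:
 f(z) = C1 - sqrt(2)*cos(z)


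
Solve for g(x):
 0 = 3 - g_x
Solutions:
 g(x) = C1 + 3*x


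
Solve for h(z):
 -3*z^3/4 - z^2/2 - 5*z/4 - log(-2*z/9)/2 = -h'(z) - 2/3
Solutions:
 h(z) = C1 + 3*z^4/16 + z^3/6 + 5*z^2/8 + z*log(-z)/2 + z*(-7/6 - log(3) + log(2)/2)


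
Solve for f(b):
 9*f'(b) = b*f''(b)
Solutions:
 f(b) = C1 + C2*b^10


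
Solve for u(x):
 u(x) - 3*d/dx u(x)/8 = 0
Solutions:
 u(x) = C1*exp(8*x/3)


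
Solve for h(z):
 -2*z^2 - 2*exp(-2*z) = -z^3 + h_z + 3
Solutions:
 h(z) = C1 + z^4/4 - 2*z^3/3 - 3*z + exp(-2*z)


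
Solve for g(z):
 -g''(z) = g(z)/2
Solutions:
 g(z) = C1*sin(sqrt(2)*z/2) + C2*cos(sqrt(2)*z/2)


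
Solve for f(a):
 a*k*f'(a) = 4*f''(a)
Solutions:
 f(a) = Piecewise((-sqrt(2)*sqrt(pi)*C1*erf(sqrt(2)*a*sqrt(-k)/4)/sqrt(-k) - C2, (k > 0) | (k < 0)), (-C1*a - C2, True))


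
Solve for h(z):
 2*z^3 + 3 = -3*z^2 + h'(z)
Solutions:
 h(z) = C1 + z^4/2 + z^3 + 3*z


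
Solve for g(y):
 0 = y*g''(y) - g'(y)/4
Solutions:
 g(y) = C1 + C2*y^(5/4)


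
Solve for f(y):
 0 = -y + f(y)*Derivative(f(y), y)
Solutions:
 f(y) = -sqrt(C1 + y^2)
 f(y) = sqrt(C1 + y^2)


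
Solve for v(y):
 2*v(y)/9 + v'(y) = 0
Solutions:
 v(y) = C1*exp(-2*y/9)


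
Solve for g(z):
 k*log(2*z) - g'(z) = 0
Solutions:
 g(z) = C1 + k*z*log(z) - k*z + k*z*log(2)


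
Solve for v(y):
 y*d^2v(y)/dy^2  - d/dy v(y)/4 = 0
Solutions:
 v(y) = C1 + C2*y^(5/4)


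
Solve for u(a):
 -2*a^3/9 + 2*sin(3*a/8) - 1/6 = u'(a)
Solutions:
 u(a) = C1 - a^4/18 - a/6 - 16*cos(3*a/8)/3


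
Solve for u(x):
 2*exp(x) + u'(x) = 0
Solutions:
 u(x) = C1 - 2*exp(x)


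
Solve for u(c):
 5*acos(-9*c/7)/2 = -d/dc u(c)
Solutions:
 u(c) = C1 - 5*c*acos(-9*c/7)/2 - 5*sqrt(49 - 81*c^2)/18


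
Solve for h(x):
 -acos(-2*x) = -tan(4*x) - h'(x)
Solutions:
 h(x) = C1 + x*acos(-2*x) + sqrt(1 - 4*x^2)/2 + log(cos(4*x))/4


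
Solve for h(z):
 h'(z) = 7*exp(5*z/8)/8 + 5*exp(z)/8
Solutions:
 h(z) = C1 + 7*exp(5*z/8)/5 + 5*exp(z)/8


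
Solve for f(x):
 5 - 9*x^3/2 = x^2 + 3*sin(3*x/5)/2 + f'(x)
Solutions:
 f(x) = C1 - 9*x^4/8 - x^3/3 + 5*x + 5*cos(3*x/5)/2


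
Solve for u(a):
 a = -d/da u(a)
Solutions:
 u(a) = C1 - a^2/2


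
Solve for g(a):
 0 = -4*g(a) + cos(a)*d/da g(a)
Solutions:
 g(a) = C1*(sin(a)^2 + 2*sin(a) + 1)/(sin(a)^2 - 2*sin(a) + 1)


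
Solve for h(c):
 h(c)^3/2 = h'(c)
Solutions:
 h(c) = -sqrt(-1/(C1 + c))
 h(c) = sqrt(-1/(C1 + c))


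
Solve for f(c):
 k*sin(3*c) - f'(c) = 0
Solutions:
 f(c) = C1 - k*cos(3*c)/3


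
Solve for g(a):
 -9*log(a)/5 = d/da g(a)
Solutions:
 g(a) = C1 - 9*a*log(a)/5 + 9*a/5


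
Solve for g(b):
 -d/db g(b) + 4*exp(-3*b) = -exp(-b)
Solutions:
 g(b) = C1 - exp(-b) - 4*exp(-3*b)/3


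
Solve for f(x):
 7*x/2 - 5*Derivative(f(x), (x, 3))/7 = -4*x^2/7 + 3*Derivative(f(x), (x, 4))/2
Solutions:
 f(x) = C1 + C2*x + C3*x^2 + C4*exp(-10*x/21) + x^5/75 + 77*x^4/1200 - 539*x^3/1000


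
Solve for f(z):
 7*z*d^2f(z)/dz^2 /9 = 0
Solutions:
 f(z) = C1 + C2*z


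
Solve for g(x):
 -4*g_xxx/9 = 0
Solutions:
 g(x) = C1 + C2*x + C3*x^2


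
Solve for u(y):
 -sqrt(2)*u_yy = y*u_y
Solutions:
 u(y) = C1 + C2*erf(2^(1/4)*y/2)


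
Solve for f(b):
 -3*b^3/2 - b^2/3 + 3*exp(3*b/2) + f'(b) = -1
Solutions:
 f(b) = C1 + 3*b^4/8 + b^3/9 - b - 2*exp(3*b/2)


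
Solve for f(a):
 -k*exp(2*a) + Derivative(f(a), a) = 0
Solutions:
 f(a) = C1 + k*exp(2*a)/2


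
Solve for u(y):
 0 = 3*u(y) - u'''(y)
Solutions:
 u(y) = C3*exp(3^(1/3)*y) + (C1*sin(3^(5/6)*y/2) + C2*cos(3^(5/6)*y/2))*exp(-3^(1/3)*y/2)


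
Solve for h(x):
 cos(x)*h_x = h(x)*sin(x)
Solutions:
 h(x) = C1/cos(x)


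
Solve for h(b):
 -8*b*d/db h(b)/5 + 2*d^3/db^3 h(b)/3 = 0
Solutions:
 h(b) = C1 + Integral(C2*airyai(12^(1/3)*5^(2/3)*b/5) + C3*airybi(12^(1/3)*5^(2/3)*b/5), b)


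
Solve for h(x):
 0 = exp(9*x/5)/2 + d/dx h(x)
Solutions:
 h(x) = C1 - 5*exp(9*x/5)/18


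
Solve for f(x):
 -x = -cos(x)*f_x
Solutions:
 f(x) = C1 + Integral(x/cos(x), x)


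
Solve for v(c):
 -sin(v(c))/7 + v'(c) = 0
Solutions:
 -c/7 + log(cos(v(c)) - 1)/2 - log(cos(v(c)) + 1)/2 = C1


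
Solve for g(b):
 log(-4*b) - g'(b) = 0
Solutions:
 g(b) = C1 + b*log(-b) + b*(-1 + 2*log(2))


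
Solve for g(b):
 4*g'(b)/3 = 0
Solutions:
 g(b) = C1


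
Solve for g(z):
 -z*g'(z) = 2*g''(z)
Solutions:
 g(z) = C1 + C2*erf(z/2)


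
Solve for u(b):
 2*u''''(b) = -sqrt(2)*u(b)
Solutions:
 u(b) = (C1*sin(2^(3/8)*b/2) + C2*cos(2^(3/8)*b/2))*exp(-2^(3/8)*b/2) + (C3*sin(2^(3/8)*b/2) + C4*cos(2^(3/8)*b/2))*exp(2^(3/8)*b/2)


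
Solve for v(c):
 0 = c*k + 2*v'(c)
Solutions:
 v(c) = C1 - c^2*k/4
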